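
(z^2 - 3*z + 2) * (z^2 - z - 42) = z^4 - 4*z^3 - 37*z^2 + 124*z - 84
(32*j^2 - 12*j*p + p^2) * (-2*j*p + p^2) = -64*j^3*p + 56*j^2*p^2 - 14*j*p^3 + p^4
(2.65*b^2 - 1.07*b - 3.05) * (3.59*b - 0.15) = 9.5135*b^3 - 4.2388*b^2 - 10.789*b + 0.4575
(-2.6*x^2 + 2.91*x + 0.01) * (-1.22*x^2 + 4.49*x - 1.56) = 3.172*x^4 - 15.2242*x^3 + 17.1097*x^2 - 4.4947*x - 0.0156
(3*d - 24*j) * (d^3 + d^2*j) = 3*d^4 - 21*d^3*j - 24*d^2*j^2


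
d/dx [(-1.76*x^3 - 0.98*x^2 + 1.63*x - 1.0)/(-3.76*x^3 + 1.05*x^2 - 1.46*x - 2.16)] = (-5.5328*x^4 + 17.3968*x^3 - 0.155899999999999*x^2 + 6.3336*x - 4.9808)/(14.1376*x^6 - 7.896*x^5 + 12.0817*x^4 + 13.1772*x^3 - 2.4044*x^2 + 6.3072*x + 4.6656)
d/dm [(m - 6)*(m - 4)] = 2*m - 10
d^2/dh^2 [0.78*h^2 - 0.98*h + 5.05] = 1.56000000000000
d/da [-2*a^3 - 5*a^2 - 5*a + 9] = -6*a^2 - 10*a - 5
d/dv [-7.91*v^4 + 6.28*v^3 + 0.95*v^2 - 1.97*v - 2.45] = -31.64*v^3 + 18.84*v^2 + 1.9*v - 1.97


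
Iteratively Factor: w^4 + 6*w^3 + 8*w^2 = (w)*(w^3 + 6*w^2 + 8*w) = w*(w + 4)*(w^2 + 2*w) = w^2*(w + 4)*(w + 2)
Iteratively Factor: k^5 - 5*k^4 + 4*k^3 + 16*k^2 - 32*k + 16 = (k + 2)*(k^4 - 7*k^3 + 18*k^2 - 20*k + 8) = (k - 2)*(k + 2)*(k^3 - 5*k^2 + 8*k - 4) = (k - 2)*(k - 1)*(k + 2)*(k^2 - 4*k + 4) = (k - 2)^2*(k - 1)*(k + 2)*(k - 2)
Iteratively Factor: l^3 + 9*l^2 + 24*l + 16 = (l + 1)*(l^2 + 8*l + 16) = (l + 1)*(l + 4)*(l + 4)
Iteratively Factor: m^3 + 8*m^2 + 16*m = (m + 4)*(m^2 + 4*m) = m*(m + 4)*(m + 4)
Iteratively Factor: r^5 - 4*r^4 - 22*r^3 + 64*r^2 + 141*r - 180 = (r - 4)*(r^4 - 22*r^2 - 24*r + 45) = (r - 4)*(r - 1)*(r^3 + r^2 - 21*r - 45) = (r - 5)*(r - 4)*(r - 1)*(r^2 + 6*r + 9) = (r - 5)*(r - 4)*(r - 1)*(r + 3)*(r + 3)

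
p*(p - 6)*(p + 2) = p^3 - 4*p^2 - 12*p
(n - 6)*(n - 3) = n^2 - 9*n + 18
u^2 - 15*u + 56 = (u - 8)*(u - 7)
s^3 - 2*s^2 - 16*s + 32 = (s - 4)*(s - 2)*(s + 4)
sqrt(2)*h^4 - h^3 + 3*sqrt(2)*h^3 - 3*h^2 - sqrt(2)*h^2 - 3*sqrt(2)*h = h*(h + 3)*(h - sqrt(2))*(sqrt(2)*h + 1)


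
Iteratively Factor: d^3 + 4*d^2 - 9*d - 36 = (d + 3)*(d^2 + d - 12) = (d - 3)*(d + 3)*(d + 4)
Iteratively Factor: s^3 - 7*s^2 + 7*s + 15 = (s - 3)*(s^2 - 4*s - 5) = (s - 3)*(s + 1)*(s - 5)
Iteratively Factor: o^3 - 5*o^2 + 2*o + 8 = (o - 2)*(o^2 - 3*o - 4) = (o - 4)*(o - 2)*(o + 1)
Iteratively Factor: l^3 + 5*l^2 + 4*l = (l + 1)*(l^2 + 4*l) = l*(l + 1)*(l + 4)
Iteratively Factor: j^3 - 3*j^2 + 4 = (j + 1)*(j^2 - 4*j + 4) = (j - 2)*(j + 1)*(j - 2)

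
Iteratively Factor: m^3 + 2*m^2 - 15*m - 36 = (m - 4)*(m^2 + 6*m + 9) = (m - 4)*(m + 3)*(m + 3)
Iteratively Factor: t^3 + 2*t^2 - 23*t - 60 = (t + 3)*(t^2 - t - 20) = (t - 5)*(t + 3)*(t + 4)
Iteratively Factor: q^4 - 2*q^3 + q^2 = (q - 1)*(q^3 - q^2) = q*(q - 1)*(q^2 - q) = q*(q - 1)^2*(q)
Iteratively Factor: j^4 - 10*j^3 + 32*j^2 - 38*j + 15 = (j - 1)*(j^3 - 9*j^2 + 23*j - 15) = (j - 3)*(j - 1)*(j^2 - 6*j + 5) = (j - 3)*(j - 1)^2*(j - 5)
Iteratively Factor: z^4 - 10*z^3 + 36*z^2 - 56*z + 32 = (z - 2)*(z^3 - 8*z^2 + 20*z - 16) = (z - 2)^2*(z^2 - 6*z + 8) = (z - 4)*(z - 2)^2*(z - 2)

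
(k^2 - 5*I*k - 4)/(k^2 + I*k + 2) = (k - 4*I)/(k + 2*I)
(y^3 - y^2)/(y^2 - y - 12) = y^2*(1 - y)/(-y^2 + y + 12)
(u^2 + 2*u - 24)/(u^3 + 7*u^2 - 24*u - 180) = (u - 4)/(u^2 + u - 30)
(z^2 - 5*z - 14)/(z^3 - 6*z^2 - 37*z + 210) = (z + 2)/(z^2 + z - 30)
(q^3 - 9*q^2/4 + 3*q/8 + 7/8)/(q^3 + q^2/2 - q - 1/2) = (q - 7/4)/(q + 1)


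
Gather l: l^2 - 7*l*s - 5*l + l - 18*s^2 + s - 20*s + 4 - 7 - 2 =l^2 + l*(-7*s - 4) - 18*s^2 - 19*s - 5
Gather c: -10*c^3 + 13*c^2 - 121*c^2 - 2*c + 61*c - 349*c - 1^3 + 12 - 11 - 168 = -10*c^3 - 108*c^2 - 290*c - 168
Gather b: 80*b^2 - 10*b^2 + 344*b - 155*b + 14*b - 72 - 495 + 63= 70*b^2 + 203*b - 504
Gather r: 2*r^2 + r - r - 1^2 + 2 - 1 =2*r^2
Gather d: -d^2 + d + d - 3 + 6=-d^2 + 2*d + 3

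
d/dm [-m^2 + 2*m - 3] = 2 - 2*m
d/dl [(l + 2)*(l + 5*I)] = 2*l + 2 + 5*I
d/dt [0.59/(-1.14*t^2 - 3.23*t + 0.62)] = (1.3452*t + 1.9057)/(1.14*t^2 + 3.23*t - 0.62)^2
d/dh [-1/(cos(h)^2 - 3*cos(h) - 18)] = (3 - 2*cos(h))*sin(h)/(sin(h)^2 + 3*cos(h) + 17)^2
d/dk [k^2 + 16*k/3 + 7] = 2*k + 16/3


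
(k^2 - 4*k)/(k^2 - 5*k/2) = 2*(k - 4)/(2*k - 5)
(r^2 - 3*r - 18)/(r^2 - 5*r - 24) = (r - 6)/(r - 8)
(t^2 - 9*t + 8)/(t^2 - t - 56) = (t - 1)/(t + 7)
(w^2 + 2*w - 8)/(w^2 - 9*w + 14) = (w + 4)/(w - 7)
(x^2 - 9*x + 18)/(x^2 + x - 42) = (x - 3)/(x + 7)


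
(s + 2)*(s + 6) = s^2 + 8*s + 12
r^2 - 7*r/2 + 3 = (r - 2)*(r - 3/2)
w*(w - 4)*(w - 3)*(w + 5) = w^4 - 2*w^3 - 23*w^2 + 60*w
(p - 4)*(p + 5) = p^2 + p - 20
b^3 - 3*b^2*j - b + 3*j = (b - 1)*(b + 1)*(b - 3*j)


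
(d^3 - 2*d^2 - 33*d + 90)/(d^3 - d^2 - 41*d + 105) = (d + 6)/(d + 7)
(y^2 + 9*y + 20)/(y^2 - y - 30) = (y + 4)/(y - 6)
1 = 1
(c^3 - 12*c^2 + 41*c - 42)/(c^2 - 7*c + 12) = (c^2 - 9*c + 14)/(c - 4)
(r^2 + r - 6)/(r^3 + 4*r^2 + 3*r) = (r - 2)/(r*(r + 1))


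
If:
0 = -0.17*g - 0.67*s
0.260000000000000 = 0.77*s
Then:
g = -1.33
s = 0.34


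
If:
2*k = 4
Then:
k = 2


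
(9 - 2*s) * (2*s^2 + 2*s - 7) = -4*s^3 + 14*s^2 + 32*s - 63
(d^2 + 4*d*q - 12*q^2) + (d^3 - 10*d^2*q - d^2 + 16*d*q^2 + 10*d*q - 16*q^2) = d^3 - 10*d^2*q + 16*d*q^2 + 14*d*q - 28*q^2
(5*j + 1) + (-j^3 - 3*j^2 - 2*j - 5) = -j^3 - 3*j^2 + 3*j - 4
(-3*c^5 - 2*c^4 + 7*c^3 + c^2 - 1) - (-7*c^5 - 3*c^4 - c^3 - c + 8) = 4*c^5 + c^4 + 8*c^3 + c^2 + c - 9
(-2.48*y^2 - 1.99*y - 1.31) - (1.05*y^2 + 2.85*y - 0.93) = -3.53*y^2 - 4.84*y - 0.38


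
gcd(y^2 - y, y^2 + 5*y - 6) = y - 1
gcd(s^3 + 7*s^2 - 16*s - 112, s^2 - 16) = s^2 - 16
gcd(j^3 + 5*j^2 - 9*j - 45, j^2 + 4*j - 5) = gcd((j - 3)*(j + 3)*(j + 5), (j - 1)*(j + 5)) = j + 5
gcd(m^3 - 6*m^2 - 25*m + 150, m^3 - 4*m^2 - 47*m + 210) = m^2 - 11*m + 30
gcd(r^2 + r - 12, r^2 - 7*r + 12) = r - 3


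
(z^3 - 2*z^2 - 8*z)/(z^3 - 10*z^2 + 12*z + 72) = z*(z - 4)/(z^2 - 12*z + 36)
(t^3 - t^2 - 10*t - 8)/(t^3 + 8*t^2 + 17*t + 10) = (t - 4)/(t + 5)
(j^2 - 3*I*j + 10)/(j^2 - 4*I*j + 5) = (j + 2*I)/(j + I)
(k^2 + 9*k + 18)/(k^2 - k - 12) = (k + 6)/(k - 4)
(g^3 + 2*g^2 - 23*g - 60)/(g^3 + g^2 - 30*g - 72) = (g - 5)/(g - 6)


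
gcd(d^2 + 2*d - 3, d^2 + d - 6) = d + 3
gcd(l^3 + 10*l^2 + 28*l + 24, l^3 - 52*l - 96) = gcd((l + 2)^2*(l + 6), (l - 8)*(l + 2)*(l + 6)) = l^2 + 8*l + 12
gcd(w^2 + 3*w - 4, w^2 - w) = w - 1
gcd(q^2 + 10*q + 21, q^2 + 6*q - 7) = q + 7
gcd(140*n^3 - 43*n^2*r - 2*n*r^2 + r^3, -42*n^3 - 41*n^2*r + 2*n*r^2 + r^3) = 7*n + r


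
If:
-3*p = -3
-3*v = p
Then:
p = 1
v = -1/3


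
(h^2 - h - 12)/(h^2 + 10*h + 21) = (h - 4)/(h + 7)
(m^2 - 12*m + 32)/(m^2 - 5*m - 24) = (m - 4)/(m + 3)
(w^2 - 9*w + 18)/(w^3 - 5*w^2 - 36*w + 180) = (w - 3)/(w^2 + w - 30)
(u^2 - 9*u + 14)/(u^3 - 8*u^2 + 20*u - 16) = (u - 7)/(u^2 - 6*u + 8)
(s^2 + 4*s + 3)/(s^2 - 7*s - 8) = (s + 3)/(s - 8)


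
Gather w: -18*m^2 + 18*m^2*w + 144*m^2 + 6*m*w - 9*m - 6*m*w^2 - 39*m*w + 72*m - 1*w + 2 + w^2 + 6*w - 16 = 126*m^2 + 63*m + w^2*(1 - 6*m) + w*(18*m^2 - 33*m + 5) - 14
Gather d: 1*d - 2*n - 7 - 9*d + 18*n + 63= -8*d + 16*n + 56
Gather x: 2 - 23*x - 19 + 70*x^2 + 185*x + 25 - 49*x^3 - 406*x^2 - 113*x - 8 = -49*x^3 - 336*x^2 + 49*x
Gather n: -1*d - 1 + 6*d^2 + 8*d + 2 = 6*d^2 + 7*d + 1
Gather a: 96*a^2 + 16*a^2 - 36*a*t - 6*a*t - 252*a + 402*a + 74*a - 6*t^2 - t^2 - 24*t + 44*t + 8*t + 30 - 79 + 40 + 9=112*a^2 + a*(224 - 42*t) - 7*t^2 + 28*t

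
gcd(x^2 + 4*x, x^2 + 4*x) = x^2 + 4*x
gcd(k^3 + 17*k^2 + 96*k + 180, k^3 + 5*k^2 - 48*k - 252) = k^2 + 12*k + 36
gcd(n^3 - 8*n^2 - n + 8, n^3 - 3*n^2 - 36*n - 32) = n^2 - 7*n - 8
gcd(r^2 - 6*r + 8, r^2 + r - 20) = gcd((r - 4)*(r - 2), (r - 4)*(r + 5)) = r - 4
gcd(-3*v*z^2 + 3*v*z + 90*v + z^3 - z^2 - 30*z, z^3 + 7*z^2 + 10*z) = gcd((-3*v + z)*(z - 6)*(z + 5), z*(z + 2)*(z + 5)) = z + 5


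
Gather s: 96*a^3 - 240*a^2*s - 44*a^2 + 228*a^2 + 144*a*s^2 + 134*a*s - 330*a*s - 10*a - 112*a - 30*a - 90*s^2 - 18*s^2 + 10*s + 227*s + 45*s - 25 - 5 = 96*a^3 + 184*a^2 - 152*a + s^2*(144*a - 108) + s*(-240*a^2 - 196*a + 282) - 30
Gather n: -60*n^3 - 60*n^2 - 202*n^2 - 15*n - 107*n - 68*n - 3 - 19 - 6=-60*n^3 - 262*n^2 - 190*n - 28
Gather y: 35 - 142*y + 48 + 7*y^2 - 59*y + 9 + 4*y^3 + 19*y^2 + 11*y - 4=4*y^3 + 26*y^2 - 190*y + 88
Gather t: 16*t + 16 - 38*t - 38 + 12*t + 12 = -10*t - 10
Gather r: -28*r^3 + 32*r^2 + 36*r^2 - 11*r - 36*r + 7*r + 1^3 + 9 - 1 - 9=-28*r^3 + 68*r^2 - 40*r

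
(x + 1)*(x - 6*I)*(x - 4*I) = x^3 + x^2 - 10*I*x^2 - 24*x - 10*I*x - 24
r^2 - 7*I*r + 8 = (r - 8*I)*(r + I)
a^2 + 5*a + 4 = (a + 1)*(a + 4)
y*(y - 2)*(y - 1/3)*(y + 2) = y^4 - y^3/3 - 4*y^2 + 4*y/3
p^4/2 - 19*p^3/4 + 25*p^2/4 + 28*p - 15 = (p/2 + 1)*(p - 6)*(p - 5)*(p - 1/2)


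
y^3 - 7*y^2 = y^2*(y - 7)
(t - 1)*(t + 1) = t^2 - 1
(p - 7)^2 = p^2 - 14*p + 49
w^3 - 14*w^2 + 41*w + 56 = (w - 8)*(w - 7)*(w + 1)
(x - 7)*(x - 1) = x^2 - 8*x + 7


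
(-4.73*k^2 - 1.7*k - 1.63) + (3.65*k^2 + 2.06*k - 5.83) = -1.08*k^2 + 0.36*k - 7.46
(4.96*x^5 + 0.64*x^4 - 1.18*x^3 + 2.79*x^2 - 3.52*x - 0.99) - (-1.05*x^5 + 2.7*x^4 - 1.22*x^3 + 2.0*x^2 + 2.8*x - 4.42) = 6.01*x^5 - 2.06*x^4 + 0.04*x^3 + 0.79*x^2 - 6.32*x + 3.43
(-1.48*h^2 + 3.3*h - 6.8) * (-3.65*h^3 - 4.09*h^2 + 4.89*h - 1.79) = 5.402*h^5 - 5.9918*h^4 + 4.0858*h^3 + 46.5982*h^2 - 39.159*h + 12.172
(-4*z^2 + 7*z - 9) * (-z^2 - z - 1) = 4*z^4 - 3*z^3 + 6*z^2 + 2*z + 9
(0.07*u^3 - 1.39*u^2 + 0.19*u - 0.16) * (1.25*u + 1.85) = 0.0875*u^4 - 1.608*u^3 - 2.334*u^2 + 0.1515*u - 0.296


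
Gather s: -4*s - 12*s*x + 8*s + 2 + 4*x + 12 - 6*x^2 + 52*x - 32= s*(4 - 12*x) - 6*x^2 + 56*x - 18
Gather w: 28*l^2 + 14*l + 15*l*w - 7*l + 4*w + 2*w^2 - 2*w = 28*l^2 + 7*l + 2*w^2 + w*(15*l + 2)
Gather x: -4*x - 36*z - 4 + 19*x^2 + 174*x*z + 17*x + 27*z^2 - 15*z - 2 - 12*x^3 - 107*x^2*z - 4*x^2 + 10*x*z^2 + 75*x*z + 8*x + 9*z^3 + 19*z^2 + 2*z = -12*x^3 + x^2*(15 - 107*z) + x*(10*z^2 + 249*z + 21) + 9*z^3 + 46*z^2 - 49*z - 6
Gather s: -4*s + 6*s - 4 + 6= 2*s + 2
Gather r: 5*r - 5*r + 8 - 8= 0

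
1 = 1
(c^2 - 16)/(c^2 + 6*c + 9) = (c^2 - 16)/(c^2 + 6*c + 9)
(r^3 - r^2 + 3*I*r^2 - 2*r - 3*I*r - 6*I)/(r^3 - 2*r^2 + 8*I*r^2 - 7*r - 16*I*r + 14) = (r^2 + r*(1 + 3*I) + 3*I)/(r^2 + 8*I*r - 7)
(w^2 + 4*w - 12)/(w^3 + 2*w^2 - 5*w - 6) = (w + 6)/(w^2 + 4*w + 3)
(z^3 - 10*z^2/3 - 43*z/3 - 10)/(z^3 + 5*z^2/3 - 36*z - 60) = (z + 1)/(z + 6)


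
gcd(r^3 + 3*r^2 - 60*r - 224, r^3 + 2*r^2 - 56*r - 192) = r^2 - 4*r - 32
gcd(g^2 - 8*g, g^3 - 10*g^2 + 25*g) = g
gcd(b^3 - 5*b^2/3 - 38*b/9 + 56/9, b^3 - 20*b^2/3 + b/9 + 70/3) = b - 7/3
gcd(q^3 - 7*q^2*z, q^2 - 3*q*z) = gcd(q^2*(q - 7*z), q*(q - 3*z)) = q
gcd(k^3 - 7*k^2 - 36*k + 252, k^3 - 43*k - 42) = k^2 - k - 42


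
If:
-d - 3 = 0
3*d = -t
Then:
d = -3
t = 9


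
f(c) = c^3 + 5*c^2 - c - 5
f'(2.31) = 38.11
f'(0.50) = 4.75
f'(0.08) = -0.18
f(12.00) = 2431.00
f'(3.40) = 67.68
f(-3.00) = 16.00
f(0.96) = -0.47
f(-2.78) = 14.94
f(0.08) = -5.05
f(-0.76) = -1.79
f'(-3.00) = -4.00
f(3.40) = 88.70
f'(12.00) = 551.00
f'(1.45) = 19.81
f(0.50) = -4.12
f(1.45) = 7.11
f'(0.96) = 11.36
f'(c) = 3*c^2 + 10*c - 1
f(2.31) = 31.70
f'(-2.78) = -5.61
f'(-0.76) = -6.87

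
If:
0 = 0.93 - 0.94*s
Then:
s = 0.99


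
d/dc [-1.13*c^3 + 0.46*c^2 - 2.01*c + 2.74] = -3.39*c^2 + 0.92*c - 2.01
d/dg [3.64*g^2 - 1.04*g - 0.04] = 7.28*g - 1.04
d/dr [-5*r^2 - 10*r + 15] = -10*r - 10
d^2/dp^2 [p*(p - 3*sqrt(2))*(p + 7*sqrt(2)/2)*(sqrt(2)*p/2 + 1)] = 6*sqrt(2)*p^2 + 9*p - 20*sqrt(2)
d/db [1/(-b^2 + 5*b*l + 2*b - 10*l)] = (2*b - 5*l - 2)/(b^2 - 5*b*l - 2*b + 10*l)^2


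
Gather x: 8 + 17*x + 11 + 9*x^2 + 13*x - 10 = 9*x^2 + 30*x + 9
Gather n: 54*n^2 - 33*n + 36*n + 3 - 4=54*n^2 + 3*n - 1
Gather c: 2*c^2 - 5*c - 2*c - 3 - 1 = 2*c^2 - 7*c - 4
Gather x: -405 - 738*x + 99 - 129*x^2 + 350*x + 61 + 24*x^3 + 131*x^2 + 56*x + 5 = 24*x^3 + 2*x^2 - 332*x - 240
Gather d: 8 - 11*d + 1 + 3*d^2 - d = 3*d^2 - 12*d + 9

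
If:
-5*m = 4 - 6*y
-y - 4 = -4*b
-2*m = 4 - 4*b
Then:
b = 9/7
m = 4/7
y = 8/7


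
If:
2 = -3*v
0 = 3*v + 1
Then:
No Solution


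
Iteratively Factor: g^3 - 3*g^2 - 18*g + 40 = (g - 2)*(g^2 - g - 20) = (g - 5)*(g - 2)*(g + 4)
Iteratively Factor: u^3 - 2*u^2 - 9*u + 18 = (u - 3)*(u^2 + u - 6) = (u - 3)*(u - 2)*(u + 3)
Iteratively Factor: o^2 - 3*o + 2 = (o - 1)*(o - 2)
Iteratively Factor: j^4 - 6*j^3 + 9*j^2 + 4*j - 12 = (j + 1)*(j^3 - 7*j^2 + 16*j - 12) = (j - 2)*(j + 1)*(j^2 - 5*j + 6) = (j - 2)^2*(j + 1)*(j - 3)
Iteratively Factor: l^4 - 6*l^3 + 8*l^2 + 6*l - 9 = (l - 3)*(l^3 - 3*l^2 - l + 3) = (l - 3)*(l + 1)*(l^2 - 4*l + 3) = (l - 3)*(l - 1)*(l + 1)*(l - 3)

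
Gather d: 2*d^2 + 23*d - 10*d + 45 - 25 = 2*d^2 + 13*d + 20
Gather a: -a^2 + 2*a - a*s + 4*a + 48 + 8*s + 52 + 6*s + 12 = -a^2 + a*(6 - s) + 14*s + 112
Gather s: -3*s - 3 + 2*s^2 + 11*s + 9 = 2*s^2 + 8*s + 6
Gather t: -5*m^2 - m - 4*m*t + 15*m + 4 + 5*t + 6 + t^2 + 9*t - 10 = -5*m^2 + 14*m + t^2 + t*(14 - 4*m)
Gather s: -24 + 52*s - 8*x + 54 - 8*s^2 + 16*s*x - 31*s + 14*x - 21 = -8*s^2 + s*(16*x + 21) + 6*x + 9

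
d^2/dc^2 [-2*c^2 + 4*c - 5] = -4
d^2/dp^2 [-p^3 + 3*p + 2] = -6*p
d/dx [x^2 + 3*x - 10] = 2*x + 3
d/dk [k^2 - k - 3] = 2*k - 1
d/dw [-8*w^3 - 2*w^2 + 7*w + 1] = -24*w^2 - 4*w + 7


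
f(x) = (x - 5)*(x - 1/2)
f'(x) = 2*x - 11/2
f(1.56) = -3.65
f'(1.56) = -2.38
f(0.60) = -0.44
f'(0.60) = -4.30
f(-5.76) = 67.36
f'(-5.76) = -17.02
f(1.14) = -2.47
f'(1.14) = -3.22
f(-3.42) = 33.01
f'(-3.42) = -12.34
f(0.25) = 1.19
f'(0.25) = -5.00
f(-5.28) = 59.42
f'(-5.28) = -16.06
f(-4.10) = 41.86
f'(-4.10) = -13.70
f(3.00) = -5.00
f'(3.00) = 0.50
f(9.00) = 34.00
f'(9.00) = 12.50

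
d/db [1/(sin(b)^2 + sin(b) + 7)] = -(2*sin(b) + 1)*cos(b)/(sin(b)^2 + sin(b) + 7)^2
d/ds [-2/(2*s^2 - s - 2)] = 2*(4*s - 1)/(-2*s^2 + s + 2)^2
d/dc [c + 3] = 1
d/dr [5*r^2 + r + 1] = 10*r + 1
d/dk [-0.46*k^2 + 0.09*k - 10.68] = 0.09 - 0.92*k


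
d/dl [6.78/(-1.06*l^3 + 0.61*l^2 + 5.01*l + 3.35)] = (21.5604*l^2 - 8.2716*l - 33.9678)/(-1.06*l^3 + 0.61*l^2 + 5.01*l + 3.35)^2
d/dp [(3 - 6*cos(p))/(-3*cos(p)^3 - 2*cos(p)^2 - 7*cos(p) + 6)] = 48*(12*cos(p)^3 - 5*cos(p)^2 - 4*cos(p) + 5)*sin(p)/(-8*sin(p)^2 + 37*cos(p) + 3*cos(3*p) - 16)^2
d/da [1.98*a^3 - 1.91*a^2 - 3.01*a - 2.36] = 5.94*a^2 - 3.82*a - 3.01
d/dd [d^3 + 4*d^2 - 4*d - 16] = 3*d^2 + 8*d - 4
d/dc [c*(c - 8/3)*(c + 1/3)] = 3*c^2 - 14*c/3 - 8/9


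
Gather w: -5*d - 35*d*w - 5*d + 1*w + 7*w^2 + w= -10*d + 7*w^2 + w*(2 - 35*d)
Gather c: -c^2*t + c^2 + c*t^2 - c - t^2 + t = c^2*(1 - t) + c*(t^2 - 1) - t^2 + t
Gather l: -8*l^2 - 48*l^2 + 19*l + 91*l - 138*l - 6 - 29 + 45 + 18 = -56*l^2 - 28*l + 28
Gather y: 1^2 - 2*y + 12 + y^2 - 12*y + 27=y^2 - 14*y + 40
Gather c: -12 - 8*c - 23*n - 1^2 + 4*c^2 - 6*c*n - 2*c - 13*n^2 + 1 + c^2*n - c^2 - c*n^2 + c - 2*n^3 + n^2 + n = c^2*(n + 3) + c*(-n^2 - 6*n - 9) - 2*n^3 - 12*n^2 - 22*n - 12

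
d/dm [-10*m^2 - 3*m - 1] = -20*m - 3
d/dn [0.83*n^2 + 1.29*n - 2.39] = 1.66*n + 1.29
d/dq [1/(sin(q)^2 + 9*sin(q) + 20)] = -(2*sin(q) + 9)*cos(q)/(sin(q)^2 + 9*sin(q) + 20)^2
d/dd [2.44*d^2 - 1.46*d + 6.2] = 4.88*d - 1.46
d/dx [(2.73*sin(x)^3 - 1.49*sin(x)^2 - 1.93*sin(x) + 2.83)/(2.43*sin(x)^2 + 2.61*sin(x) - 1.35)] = (6.6339*sin(x)^4 + 14.2506*sin(x)^3 - 10.2555*sin(x)^2 - 9.7308*sin(x) - 4.7808)*cos(x)/(5.9049*sin(x)^4 + 12.6846*sin(x)^3 + 0.251099999999998*sin(x)^2 - 7.047*sin(x) + 1.8225)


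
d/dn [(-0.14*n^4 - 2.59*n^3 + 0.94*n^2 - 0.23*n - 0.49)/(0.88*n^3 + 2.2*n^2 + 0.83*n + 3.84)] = (-0.1232*n^6 - 0.616*n^5 - 6.8738*n^4 - 6.045*n^3 - 27.257*n^2 + 9.3752*n - 0.4765)/(0.7744*n^6 + 3.872*n^5 + 6.3008*n^4 + 10.4104*n^3 + 17.5849*n^2 + 6.3744*n + 14.7456)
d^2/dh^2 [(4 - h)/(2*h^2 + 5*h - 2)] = 2*(-(h - 4)*(4*h + 5)^2 + 3*(2*h - 1)*(2*h^2 + 5*h - 2))/(2*h^2 + 5*h - 2)^3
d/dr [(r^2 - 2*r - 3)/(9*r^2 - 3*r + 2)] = (15*r^2 + 58*r - 13)/(81*r^4 - 54*r^3 + 45*r^2 - 12*r + 4)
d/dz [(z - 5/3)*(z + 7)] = 2*z + 16/3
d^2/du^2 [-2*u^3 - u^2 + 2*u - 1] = -12*u - 2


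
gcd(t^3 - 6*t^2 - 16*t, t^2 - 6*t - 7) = 1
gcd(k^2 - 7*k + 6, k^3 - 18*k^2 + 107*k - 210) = k - 6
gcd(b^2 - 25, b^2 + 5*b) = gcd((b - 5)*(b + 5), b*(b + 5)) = b + 5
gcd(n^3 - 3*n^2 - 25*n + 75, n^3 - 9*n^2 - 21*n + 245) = n + 5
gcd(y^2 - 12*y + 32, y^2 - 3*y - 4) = y - 4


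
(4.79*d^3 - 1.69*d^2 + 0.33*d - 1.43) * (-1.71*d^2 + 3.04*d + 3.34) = -8.1909*d^5 + 17.4515*d^4 + 10.2967*d^3 - 2.1961*d^2 - 3.245*d - 4.7762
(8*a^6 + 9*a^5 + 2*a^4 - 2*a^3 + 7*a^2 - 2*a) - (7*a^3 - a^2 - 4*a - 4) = 8*a^6 + 9*a^5 + 2*a^4 - 9*a^3 + 8*a^2 + 2*a + 4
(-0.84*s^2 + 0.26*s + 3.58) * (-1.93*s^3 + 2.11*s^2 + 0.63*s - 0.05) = 1.6212*s^5 - 2.2742*s^4 - 6.89*s^3 + 7.7596*s^2 + 2.2424*s - 0.179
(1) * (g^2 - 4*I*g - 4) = g^2 - 4*I*g - 4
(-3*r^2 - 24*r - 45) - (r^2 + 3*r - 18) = -4*r^2 - 27*r - 27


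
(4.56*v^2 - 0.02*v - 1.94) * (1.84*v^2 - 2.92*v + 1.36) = 8.3904*v^4 - 13.352*v^3 + 2.6904*v^2 + 5.6376*v - 2.6384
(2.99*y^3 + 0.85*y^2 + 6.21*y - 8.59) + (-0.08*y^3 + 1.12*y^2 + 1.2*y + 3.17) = 2.91*y^3 + 1.97*y^2 + 7.41*y - 5.42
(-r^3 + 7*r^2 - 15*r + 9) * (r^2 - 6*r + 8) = -r^5 + 13*r^4 - 65*r^3 + 155*r^2 - 174*r + 72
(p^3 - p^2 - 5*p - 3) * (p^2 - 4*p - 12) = p^5 - 5*p^4 - 13*p^3 + 29*p^2 + 72*p + 36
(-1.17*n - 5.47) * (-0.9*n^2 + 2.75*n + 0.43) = 1.053*n^3 + 1.7055*n^2 - 15.5456*n - 2.3521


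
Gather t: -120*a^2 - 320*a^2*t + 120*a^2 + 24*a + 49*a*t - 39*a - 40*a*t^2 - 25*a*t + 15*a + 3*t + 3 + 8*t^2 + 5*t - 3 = t^2*(8 - 40*a) + t*(-320*a^2 + 24*a + 8)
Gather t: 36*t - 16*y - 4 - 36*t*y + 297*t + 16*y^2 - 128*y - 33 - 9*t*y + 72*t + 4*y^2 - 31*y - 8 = t*(405 - 45*y) + 20*y^2 - 175*y - 45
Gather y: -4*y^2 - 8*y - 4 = -4*y^2 - 8*y - 4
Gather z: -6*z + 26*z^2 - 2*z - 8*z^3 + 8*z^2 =-8*z^3 + 34*z^2 - 8*z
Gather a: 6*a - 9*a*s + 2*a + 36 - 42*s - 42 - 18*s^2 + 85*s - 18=a*(8 - 9*s) - 18*s^2 + 43*s - 24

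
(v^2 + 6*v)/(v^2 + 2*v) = (v + 6)/(v + 2)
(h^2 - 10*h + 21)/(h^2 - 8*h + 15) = (h - 7)/(h - 5)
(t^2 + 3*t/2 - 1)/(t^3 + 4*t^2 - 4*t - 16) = (t - 1/2)/(t^2 + 2*t - 8)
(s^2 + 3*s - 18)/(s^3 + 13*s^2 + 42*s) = (s - 3)/(s*(s + 7))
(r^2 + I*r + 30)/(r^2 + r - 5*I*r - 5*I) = (r + 6*I)/(r + 1)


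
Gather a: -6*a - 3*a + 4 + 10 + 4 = 18 - 9*a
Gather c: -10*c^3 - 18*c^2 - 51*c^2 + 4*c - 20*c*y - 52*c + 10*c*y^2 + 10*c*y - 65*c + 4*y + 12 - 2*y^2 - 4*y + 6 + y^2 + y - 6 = -10*c^3 - 69*c^2 + c*(10*y^2 - 10*y - 113) - y^2 + y + 12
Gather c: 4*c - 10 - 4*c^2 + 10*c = -4*c^2 + 14*c - 10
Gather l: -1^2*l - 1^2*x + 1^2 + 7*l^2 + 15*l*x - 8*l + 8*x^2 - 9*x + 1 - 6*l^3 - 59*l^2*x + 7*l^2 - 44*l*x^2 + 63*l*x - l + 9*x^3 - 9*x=-6*l^3 + l^2*(14 - 59*x) + l*(-44*x^2 + 78*x - 10) + 9*x^3 + 8*x^2 - 19*x + 2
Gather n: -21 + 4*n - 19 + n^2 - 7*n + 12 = n^2 - 3*n - 28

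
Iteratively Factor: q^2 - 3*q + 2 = (q - 1)*(q - 2)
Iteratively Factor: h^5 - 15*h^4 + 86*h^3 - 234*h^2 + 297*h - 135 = (h - 1)*(h^4 - 14*h^3 + 72*h^2 - 162*h + 135) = (h - 3)*(h - 1)*(h^3 - 11*h^2 + 39*h - 45) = (h - 3)^2*(h - 1)*(h^2 - 8*h + 15) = (h - 3)^3*(h - 1)*(h - 5)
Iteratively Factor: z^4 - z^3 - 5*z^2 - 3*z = (z)*(z^3 - z^2 - 5*z - 3) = z*(z - 3)*(z^2 + 2*z + 1) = z*(z - 3)*(z + 1)*(z + 1)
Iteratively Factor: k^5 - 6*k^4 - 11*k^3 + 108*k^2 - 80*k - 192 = (k - 3)*(k^4 - 3*k^3 - 20*k^2 + 48*k + 64) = (k - 4)*(k - 3)*(k^3 + k^2 - 16*k - 16) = (k - 4)*(k - 3)*(k + 4)*(k^2 - 3*k - 4) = (k - 4)*(k - 3)*(k + 1)*(k + 4)*(k - 4)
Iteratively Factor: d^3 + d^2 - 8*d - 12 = (d - 3)*(d^2 + 4*d + 4) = (d - 3)*(d + 2)*(d + 2)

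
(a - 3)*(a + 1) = a^2 - 2*a - 3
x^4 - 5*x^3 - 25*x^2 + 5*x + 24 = (x - 8)*(x - 1)*(x + 1)*(x + 3)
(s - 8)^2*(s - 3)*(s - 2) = s^4 - 21*s^3 + 150*s^2 - 416*s + 384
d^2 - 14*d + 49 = (d - 7)^2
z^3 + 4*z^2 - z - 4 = (z - 1)*(z + 1)*(z + 4)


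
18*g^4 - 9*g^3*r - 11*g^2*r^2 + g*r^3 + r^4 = (-3*g + r)*(-g + r)*(2*g + r)*(3*g + r)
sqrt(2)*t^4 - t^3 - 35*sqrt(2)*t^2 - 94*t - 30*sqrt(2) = (t - 5*sqrt(2))*(t + sqrt(2))*(t + 3*sqrt(2))*(sqrt(2)*t + 1)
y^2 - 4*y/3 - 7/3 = (y - 7/3)*(y + 1)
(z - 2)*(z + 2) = z^2 - 4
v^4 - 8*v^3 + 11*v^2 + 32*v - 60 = (v - 5)*(v - 3)*(v - 2)*(v + 2)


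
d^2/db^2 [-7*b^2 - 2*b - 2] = -14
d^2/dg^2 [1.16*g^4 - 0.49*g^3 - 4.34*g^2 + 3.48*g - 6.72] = 13.92*g^2 - 2.94*g - 8.68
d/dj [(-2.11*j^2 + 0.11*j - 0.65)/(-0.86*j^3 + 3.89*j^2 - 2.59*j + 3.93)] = (-1.8146*j^4 + 0.1892*j^3 + 3.36*j^2 - 11.5276*j - 1.2512)/(0.7396*j^6 - 6.6908*j^5 + 19.5869*j^4 - 26.9098*j^3 + 37.2835*j^2 - 20.3574*j + 15.4449)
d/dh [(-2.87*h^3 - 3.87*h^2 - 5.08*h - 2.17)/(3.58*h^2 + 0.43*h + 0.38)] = (-10.2746*h^4 - 2.4682*h^3 + 13.2505*h^2 + 12.596*h - 0.9973)/(12.8164*h^4 + 3.0788*h^3 + 2.9057*h^2 + 0.3268*h + 0.1444)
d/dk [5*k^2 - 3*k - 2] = 10*k - 3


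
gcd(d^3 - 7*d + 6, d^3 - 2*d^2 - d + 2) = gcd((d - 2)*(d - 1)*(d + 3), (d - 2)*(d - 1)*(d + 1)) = d^2 - 3*d + 2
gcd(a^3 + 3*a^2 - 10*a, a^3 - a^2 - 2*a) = a^2 - 2*a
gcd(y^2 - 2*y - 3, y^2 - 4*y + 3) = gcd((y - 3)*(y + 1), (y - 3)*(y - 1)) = y - 3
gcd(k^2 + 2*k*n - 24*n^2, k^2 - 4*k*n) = k - 4*n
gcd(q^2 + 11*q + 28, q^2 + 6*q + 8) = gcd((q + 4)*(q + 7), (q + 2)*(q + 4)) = q + 4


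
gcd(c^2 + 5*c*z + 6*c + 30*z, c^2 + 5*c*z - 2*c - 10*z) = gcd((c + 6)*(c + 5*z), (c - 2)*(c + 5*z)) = c + 5*z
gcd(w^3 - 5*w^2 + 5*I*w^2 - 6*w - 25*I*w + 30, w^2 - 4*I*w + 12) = w + 2*I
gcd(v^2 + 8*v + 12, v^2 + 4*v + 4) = v + 2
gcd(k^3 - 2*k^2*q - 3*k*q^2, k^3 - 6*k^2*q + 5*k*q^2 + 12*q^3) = -k^2 + 2*k*q + 3*q^2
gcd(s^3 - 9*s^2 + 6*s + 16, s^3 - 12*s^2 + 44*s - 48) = s - 2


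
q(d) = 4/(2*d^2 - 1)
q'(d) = -16*d/(2*d^2 - 1)^2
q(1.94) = 0.61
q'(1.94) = -0.73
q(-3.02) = 0.23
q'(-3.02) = 0.16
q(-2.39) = 0.38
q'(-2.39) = 0.35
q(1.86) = 0.68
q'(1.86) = -0.85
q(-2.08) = 0.52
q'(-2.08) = 0.57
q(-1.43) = 1.29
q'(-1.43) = 2.40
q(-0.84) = 9.73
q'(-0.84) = 79.49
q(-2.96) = 0.24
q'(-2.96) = 0.17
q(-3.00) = 0.24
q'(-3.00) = 0.17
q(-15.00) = 0.01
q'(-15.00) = 0.00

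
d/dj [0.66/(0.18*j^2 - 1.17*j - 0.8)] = (0.7722 - 0.2376*j)/(-0.18*j^2 + 1.17*j + 0.8)^2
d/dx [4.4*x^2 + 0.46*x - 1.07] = 8.8*x + 0.46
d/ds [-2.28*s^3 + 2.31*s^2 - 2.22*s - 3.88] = -6.84*s^2 + 4.62*s - 2.22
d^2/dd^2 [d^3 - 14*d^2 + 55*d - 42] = 6*d - 28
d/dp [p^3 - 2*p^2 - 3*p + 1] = 3*p^2 - 4*p - 3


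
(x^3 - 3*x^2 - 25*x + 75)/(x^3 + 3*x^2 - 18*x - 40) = (x^2 - 8*x + 15)/(x^2 - 2*x - 8)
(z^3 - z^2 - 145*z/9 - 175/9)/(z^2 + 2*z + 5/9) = (3*z^2 - 8*z - 35)/(3*z + 1)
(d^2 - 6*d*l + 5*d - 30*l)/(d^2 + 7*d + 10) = (d - 6*l)/(d + 2)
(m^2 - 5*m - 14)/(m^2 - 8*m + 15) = (m^2 - 5*m - 14)/(m^2 - 8*m + 15)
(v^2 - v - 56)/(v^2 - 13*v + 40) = (v + 7)/(v - 5)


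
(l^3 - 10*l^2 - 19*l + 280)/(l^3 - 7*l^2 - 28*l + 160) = (l - 7)/(l - 4)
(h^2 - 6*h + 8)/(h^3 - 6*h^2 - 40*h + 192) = (h - 2)/(h^2 - 2*h - 48)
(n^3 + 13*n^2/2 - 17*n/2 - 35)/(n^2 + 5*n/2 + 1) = (2*n^2 + 9*n - 35)/(2*n + 1)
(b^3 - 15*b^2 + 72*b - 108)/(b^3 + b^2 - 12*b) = (b^2 - 12*b + 36)/(b*(b + 4))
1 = 1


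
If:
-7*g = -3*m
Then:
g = 3*m/7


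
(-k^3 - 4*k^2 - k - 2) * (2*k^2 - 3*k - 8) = -2*k^5 - 5*k^4 + 18*k^3 + 31*k^2 + 14*k + 16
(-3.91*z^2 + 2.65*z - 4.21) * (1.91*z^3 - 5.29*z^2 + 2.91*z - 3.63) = -7.4681*z^5 + 25.7454*z^4 - 33.4377*z^3 + 44.1757*z^2 - 21.8706*z + 15.2823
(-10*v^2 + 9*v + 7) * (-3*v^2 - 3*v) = 30*v^4 + 3*v^3 - 48*v^2 - 21*v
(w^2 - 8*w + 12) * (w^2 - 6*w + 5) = w^4 - 14*w^3 + 65*w^2 - 112*w + 60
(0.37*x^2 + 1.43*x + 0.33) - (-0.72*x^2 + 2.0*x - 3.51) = 1.09*x^2 - 0.57*x + 3.84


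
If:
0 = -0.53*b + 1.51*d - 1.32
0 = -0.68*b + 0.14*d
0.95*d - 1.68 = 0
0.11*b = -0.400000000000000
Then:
No Solution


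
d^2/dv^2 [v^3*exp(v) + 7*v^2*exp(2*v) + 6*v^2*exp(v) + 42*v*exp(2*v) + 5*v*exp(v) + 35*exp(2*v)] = (v^3 + 28*v^2*exp(v) + 12*v^2 + 224*v*exp(v) + 35*v + 322*exp(v) + 22)*exp(v)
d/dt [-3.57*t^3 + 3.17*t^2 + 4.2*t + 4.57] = -10.71*t^2 + 6.34*t + 4.2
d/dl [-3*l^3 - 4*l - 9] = -9*l^2 - 4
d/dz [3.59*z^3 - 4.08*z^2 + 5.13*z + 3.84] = 10.77*z^2 - 8.16*z + 5.13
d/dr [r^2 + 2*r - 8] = 2*r + 2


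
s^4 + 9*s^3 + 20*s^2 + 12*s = s*(s + 1)*(s + 2)*(s + 6)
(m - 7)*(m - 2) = m^2 - 9*m + 14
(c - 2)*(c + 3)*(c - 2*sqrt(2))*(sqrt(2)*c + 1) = sqrt(2)*c^4 - 3*c^3 + sqrt(2)*c^3 - 8*sqrt(2)*c^2 - 3*c^2 - 2*sqrt(2)*c + 18*c + 12*sqrt(2)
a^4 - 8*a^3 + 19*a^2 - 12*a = a*(a - 4)*(a - 3)*(a - 1)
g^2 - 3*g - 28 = (g - 7)*(g + 4)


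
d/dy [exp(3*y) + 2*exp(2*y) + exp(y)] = (3*exp(2*y) + 4*exp(y) + 1)*exp(y)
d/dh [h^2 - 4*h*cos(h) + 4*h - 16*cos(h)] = 4*h*sin(h) + 2*h + 16*sin(h) - 4*cos(h) + 4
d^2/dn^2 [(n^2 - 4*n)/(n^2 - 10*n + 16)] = 12*(n^3 - 8*n^2 + 32*n - 64)/(n^6 - 30*n^5 + 348*n^4 - 1960*n^3 + 5568*n^2 - 7680*n + 4096)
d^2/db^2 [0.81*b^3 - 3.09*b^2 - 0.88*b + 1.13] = 4.86*b - 6.18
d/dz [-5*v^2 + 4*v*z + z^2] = 4*v + 2*z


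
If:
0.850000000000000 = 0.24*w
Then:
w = 3.54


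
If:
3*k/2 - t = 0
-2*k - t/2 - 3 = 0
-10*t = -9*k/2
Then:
No Solution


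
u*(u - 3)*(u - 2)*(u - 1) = u^4 - 6*u^3 + 11*u^2 - 6*u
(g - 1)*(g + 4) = g^2 + 3*g - 4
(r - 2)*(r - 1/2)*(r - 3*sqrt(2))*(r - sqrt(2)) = r^4 - 4*sqrt(2)*r^3 - 5*r^3/2 + 7*r^2 + 10*sqrt(2)*r^2 - 15*r - 4*sqrt(2)*r + 6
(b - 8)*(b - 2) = b^2 - 10*b + 16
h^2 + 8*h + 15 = (h + 3)*(h + 5)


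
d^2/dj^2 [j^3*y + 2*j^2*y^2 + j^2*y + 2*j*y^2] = 2*y*(3*j + 2*y + 1)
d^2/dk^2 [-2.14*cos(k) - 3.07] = 2.14*cos(k)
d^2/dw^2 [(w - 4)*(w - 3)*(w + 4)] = 6*w - 6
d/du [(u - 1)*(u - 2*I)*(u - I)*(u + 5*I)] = 4*u^3 + u^2*(-3 + 6*I) + u*(26 - 4*I) - 13 - 10*I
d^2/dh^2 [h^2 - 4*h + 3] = 2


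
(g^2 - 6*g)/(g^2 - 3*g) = (g - 6)/(g - 3)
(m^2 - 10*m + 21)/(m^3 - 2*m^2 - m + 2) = (m^2 - 10*m + 21)/(m^3 - 2*m^2 - m + 2)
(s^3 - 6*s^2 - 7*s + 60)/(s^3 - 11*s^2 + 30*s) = (s^2 - s - 12)/(s*(s - 6))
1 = 1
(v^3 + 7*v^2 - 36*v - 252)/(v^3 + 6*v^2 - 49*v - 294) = (v - 6)/(v - 7)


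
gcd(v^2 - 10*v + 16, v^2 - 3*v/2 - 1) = v - 2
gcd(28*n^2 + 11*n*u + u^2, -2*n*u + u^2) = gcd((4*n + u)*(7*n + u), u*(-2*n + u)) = 1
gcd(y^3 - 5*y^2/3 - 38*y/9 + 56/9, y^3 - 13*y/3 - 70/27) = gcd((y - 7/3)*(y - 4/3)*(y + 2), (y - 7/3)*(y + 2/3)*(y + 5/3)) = y - 7/3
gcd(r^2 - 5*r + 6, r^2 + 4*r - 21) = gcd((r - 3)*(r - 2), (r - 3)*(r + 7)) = r - 3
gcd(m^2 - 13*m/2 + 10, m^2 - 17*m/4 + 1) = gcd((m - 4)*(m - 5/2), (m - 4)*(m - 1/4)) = m - 4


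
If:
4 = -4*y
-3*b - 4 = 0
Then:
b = -4/3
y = -1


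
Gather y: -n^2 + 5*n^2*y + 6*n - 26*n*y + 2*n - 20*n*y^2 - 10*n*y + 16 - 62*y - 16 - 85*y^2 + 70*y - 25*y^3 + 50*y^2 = -n^2 + 8*n - 25*y^3 + y^2*(-20*n - 35) + y*(5*n^2 - 36*n + 8)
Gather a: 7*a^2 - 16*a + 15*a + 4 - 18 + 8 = 7*a^2 - a - 6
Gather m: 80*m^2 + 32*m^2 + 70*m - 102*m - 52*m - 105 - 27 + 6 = 112*m^2 - 84*m - 126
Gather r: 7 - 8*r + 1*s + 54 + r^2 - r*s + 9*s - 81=r^2 + r*(-s - 8) + 10*s - 20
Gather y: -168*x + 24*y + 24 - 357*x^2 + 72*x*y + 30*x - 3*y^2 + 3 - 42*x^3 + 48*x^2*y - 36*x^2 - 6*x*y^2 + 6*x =-42*x^3 - 393*x^2 - 132*x + y^2*(-6*x - 3) + y*(48*x^2 + 72*x + 24) + 27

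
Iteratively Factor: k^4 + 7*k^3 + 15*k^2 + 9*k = (k)*(k^3 + 7*k^2 + 15*k + 9) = k*(k + 1)*(k^2 + 6*k + 9) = k*(k + 1)*(k + 3)*(k + 3)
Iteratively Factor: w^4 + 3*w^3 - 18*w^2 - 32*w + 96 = (w - 2)*(w^3 + 5*w^2 - 8*w - 48) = (w - 2)*(w + 4)*(w^2 + w - 12) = (w - 2)*(w + 4)^2*(w - 3)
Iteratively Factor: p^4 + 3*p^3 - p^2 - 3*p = (p)*(p^3 + 3*p^2 - p - 3) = p*(p - 1)*(p^2 + 4*p + 3) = p*(p - 1)*(p + 3)*(p + 1)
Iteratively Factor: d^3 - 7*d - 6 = (d + 2)*(d^2 - 2*d - 3) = (d + 1)*(d + 2)*(d - 3)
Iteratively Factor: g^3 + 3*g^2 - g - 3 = (g + 1)*(g^2 + 2*g - 3) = (g - 1)*(g + 1)*(g + 3)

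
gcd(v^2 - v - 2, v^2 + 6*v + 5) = v + 1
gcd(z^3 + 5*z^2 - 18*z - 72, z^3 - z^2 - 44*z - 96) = z + 3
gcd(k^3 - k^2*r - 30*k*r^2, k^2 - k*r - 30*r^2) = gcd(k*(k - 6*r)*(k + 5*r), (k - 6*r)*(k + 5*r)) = -k^2 + k*r + 30*r^2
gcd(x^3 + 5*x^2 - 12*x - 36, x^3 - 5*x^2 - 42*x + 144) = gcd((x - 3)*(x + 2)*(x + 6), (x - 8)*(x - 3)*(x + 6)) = x^2 + 3*x - 18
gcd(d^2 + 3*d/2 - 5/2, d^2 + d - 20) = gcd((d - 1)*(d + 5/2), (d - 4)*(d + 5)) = 1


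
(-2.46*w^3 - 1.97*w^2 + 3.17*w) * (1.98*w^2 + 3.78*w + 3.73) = -4.8708*w^5 - 13.1994*w^4 - 10.3458*w^3 + 4.6345*w^2 + 11.8241*w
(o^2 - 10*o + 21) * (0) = 0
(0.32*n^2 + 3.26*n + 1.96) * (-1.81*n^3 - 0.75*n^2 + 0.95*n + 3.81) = -0.5792*n^5 - 6.1406*n^4 - 5.6886*n^3 + 2.8462*n^2 + 14.2826*n + 7.4676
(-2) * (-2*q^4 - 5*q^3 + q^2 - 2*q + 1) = 4*q^4 + 10*q^3 - 2*q^2 + 4*q - 2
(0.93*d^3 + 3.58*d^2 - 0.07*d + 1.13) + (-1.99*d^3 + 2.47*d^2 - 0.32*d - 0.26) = -1.06*d^3 + 6.05*d^2 - 0.39*d + 0.87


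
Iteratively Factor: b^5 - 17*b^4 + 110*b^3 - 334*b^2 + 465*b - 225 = (b - 5)*(b^4 - 12*b^3 + 50*b^2 - 84*b + 45) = (b - 5)*(b - 1)*(b^3 - 11*b^2 + 39*b - 45) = (b - 5)*(b - 3)*(b - 1)*(b^2 - 8*b + 15) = (b - 5)^2*(b - 3)*(b - 1)*(b - 3)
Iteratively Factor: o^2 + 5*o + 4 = (o + 1)*(o + 4)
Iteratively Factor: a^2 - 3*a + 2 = (a - 1)*(a - 2)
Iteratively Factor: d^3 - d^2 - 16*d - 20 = (d + 2)*(d^2 - 3*d - 10) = (d + 2)^2*(d - 5)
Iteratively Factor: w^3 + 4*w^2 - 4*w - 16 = (w + 4)*(w^2 - 4) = (w + 2)*(w + 4)*(w - 2)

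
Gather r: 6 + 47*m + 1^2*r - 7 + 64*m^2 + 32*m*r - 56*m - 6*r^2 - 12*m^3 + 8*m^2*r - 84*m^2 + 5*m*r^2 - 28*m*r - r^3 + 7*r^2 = -12*m^3 - 20*m^2 - 9*m - r^3 + r^2*(5*m + 1) + r*(8*m^2 + 4*m + 1) - 1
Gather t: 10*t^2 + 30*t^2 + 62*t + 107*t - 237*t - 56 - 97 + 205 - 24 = 40*t^2 - 68*t + 28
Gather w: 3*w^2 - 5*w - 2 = 3*w^2 - 5*w - 2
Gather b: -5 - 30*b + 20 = 15 - 30*b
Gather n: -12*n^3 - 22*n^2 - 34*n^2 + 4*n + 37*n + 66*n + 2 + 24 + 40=-12*n^3 - 56*n^2 + 107*n + 66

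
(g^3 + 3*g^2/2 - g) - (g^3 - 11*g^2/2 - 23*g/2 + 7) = 7*g^2 + 21*g/2 - 7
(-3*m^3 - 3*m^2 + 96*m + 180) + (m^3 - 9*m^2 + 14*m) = -2*m^3 - 12*m^2 + 110*m + 180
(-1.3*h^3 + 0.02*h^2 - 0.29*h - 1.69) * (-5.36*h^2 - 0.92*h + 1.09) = 6.968*h^5 + 1.0888*h^4 + 0.119*h^3 + 9.347*h^2 + 1.2387*h - 1.8421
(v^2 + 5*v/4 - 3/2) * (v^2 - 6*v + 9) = v^4 - 19*v^3/4 + 81*v/4 - 27/2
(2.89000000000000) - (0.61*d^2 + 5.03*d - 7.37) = -0.61*d^2 - 5.03*d + 10.26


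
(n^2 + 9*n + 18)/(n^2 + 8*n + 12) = (n + 3)/(n + 2)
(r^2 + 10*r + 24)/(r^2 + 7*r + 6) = (r + 4)/(r + 1)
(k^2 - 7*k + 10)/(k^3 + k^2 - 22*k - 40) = (k - 2)/(k^2 + 6*k + 8)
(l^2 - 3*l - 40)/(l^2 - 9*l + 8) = (l + 5)/(l - 1)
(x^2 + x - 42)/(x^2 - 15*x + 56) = (x^2 + x - 42)/(x^2 - 15*x + 56)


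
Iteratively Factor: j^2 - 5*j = (j - 5)*(j)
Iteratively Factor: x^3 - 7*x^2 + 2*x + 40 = (x - 4)*(x^2 - 3*x - 10) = (x - 4)*(x + 2)*(x - 5)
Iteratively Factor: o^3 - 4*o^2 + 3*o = (o)*(o^2 - 4*o + 3) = o*(o - 3)*(o - 1)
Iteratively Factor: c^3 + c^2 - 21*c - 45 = (c + 3)*(c^2 - 2*c - 15) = (c - 5)*(c + 3)*(c + 3)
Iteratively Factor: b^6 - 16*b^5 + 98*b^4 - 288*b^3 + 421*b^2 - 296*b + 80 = (b - 4)*(b^5 - 12*b^4 + 50*b^3 - 88*b^2 + 69*b - 20) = (b - 4)*(b - 1)*(b^4 - 11*b^3 + 39*b^2 - 49*b + 20) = (b - 5)*(b - 4)*(b - 1)*(b^3 - 6*b^2 + 9*b - 4) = (b - 5)*(b - 4)*(b - 1)^2*(b^2 - 5*b + 4) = (b - 5)*(b - 4)^2*(b - 1)^2*(b - 1)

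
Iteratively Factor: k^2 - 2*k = (k)*(k - 2)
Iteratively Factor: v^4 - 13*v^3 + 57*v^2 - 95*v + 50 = (v - 1)*(v^3 - 12*v^2 + 45*v - 50) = (v - 2)*(v - 1)*(v^2 - 10*v + 25) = (v - 5)*(v - 2)*(v - 1)*(v - 5)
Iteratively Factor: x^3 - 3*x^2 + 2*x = (x - 1)*(x^2 - 2*x) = (x - 2)*(x - 1)*(x)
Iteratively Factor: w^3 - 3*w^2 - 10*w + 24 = (w - 2)*(w^2 - w - 12) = (w - 2)*(w + 3)*(w - 4)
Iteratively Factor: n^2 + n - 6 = (n - 2)*(n + 3)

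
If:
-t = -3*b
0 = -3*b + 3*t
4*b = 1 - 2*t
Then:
No Solution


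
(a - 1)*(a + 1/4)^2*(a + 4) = a^4 + 7*a^3/2 - 39*a^2/16 - 29*a/16 - 1/4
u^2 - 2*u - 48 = (u - 8)*(u + 6)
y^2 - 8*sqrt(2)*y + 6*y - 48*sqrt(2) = (y + 6)*(y - 8*sqrt(2))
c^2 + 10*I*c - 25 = (c + 5*I)^2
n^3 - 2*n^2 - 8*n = n*(n - 4)*(n + 2)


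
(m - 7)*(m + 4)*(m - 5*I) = m^3 - 3*m^2 - 5*I*m^2 - 28*m + 15*I*m + 140*I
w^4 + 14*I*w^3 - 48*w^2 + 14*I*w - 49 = (w - I)*(w + I)*(w + 7*I)^2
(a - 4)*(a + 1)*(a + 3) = a^3 - 13*a - 12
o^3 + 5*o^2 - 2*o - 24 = (o - 2)*(o + 3)*(o + 4)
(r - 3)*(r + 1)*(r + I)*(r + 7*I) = r^4 - 2*r^3 + 8*I*r^3 - 10*r^2 - 16*I*r^2 + 14*r - 24*I*r + 21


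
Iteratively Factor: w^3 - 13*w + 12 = (w + 4)*(w^2 - 4*w + 3) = (w - 1)*(w + 4)*(w - 3)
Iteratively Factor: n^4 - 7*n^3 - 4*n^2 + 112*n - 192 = (n - 4)*(n^3 - 3*n^2 - 16*n + 48) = (n - 4)^2*(n^2 + n - 12) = (n - 4)^2*(n + 4)*(n - 3)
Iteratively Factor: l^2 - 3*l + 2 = (l - 2)*(l - 1)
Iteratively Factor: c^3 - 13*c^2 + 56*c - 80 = (c - 4)*(c^2 - 9*c + 20) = (c - 5)*(c - 4)*(c - 4)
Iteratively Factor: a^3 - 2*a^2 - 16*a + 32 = (a - 4)*(a^2 + 2*a - 8) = (a - 4)*(a - 2)*(a + 4)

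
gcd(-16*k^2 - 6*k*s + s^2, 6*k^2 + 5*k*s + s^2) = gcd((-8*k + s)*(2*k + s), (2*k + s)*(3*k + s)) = 2*k + s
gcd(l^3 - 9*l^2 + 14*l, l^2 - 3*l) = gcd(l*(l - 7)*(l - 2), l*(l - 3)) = l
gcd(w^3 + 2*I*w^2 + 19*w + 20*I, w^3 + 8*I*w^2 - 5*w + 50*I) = w + 5*I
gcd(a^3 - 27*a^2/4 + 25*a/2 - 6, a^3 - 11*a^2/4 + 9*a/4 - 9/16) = a - 3/4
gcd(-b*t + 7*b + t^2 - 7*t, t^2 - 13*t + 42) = t - 7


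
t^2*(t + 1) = t^3 + t^2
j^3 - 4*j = j*(j - 2)*(j + 2)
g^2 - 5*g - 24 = (g - 8)*(g + 3)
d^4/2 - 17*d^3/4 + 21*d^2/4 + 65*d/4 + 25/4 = (d/2 + 1/4)*(d - 5)^2*(d + 1)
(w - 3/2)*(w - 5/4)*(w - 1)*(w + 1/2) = w^4 - 13*w^3/4 + 11*w^2/4 + 7*w/16 - 15/16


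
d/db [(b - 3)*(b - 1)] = 2*b - 4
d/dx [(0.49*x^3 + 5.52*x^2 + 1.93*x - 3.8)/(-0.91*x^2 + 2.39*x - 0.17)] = (-0.4459*x^4 + 2.3422*x^3 + 14.6992*x^2 - 8.7928*x + 8.7539)/(0.8281*x^4 - 4.3498*x^3 + 6.0215*x^2 - 0.8126*x + 0.0289)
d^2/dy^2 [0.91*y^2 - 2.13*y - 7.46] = 1.82000000000000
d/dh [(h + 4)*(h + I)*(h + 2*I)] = 3*h^2 + h*(8 + 6*I) - 2 + 12*I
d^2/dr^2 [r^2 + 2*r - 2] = 2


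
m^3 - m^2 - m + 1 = (m - 1)^2*(m + 1)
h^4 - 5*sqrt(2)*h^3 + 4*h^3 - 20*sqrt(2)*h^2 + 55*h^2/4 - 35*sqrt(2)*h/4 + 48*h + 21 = (h + 1/2)*(h + 7/2)*(h - 3*sqrt(2))*(h - 2*sqrt(2))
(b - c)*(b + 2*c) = b^2 + b*c - 2*c^2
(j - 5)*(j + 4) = j^2 - j - 20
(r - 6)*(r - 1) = r^2 - 7*r + 6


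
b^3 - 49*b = b*(b - 7)*(b + 7)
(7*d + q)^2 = 49*d^2 + 14*d*q + q^2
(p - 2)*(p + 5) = p^2 + 3*p - 10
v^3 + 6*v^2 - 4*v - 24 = (v - 2)*(v + 2)*(v + 6)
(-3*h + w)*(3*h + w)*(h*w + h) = -9*h^3*w - 9*h^3 + h*w^3 + h*w^2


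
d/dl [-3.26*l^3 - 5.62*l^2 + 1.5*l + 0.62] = -9.78*l^2 - 11.24*l + 1.5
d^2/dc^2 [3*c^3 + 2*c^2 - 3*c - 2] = 18*c + 4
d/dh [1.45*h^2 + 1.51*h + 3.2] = 2.9*h + 1.51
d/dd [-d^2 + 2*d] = 2 - 2*d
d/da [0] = 0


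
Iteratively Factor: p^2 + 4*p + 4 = (p + 2)*(p + 2)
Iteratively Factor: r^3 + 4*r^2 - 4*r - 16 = (r + 4)*(r^2 - 4) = (r - 2)*(r + 4)*(r + 2)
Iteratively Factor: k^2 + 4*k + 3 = (k + 3)*(k + 1)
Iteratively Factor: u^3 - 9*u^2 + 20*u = (u)*(u^2 - 9*u + 20) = u*(u - 4)*(u - 5)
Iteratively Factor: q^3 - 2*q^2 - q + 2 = (q - 2)*(q^2 - 1) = (q - 2)*(q - 1)*(q + 1)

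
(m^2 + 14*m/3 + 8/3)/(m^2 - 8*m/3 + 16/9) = 3*(3*m^2 + 14*m + 8)/(9*m^2 - 24*m + 16)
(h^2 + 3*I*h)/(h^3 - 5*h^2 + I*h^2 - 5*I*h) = (h + 3*I)/(h^2 + h*(-5 + I) - 5*I)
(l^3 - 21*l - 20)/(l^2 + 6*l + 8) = (l^2 - 4*l - 5)/(l + 2)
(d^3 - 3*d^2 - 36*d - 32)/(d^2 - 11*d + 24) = (d^2 + 5*d + 4)/(d - 3)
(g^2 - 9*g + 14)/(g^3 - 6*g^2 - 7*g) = (g - 2)/(g*(g + 1))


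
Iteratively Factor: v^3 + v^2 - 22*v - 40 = (v + 2)*(v^2 - v - 20) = (v + 2)*(v + 4)*(v - 5)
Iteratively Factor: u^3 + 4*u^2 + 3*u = (u + 1)*(u^2 + 3*u) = u*(u + 1)*(u + 3)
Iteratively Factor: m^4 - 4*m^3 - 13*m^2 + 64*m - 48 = (m - 3)*(m^3 - m^2 - 16*m + 16) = (m - 4)*(m - 3)*(m^2 + 3*m - 4) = (m - 4)*(m - 3)*(m - 1)*(m + 4)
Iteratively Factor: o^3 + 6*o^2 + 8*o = (o + 2)*(o^2 + 4*o) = (o + 2)*(o + 4)*(o)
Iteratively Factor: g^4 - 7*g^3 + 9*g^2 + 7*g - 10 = (g - 2)*(g^3 - 5*g^2 - g + 5) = (g - 5)*(g - 2)*(g^2 - 1) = (g - 5)*(g - 2)*(g + 1)*(g - 1)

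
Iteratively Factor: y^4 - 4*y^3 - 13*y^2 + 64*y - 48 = (y - 3)*(y^3 - y^2 - 16*y + 16) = (y - 4)*(y - 3)*(y^2 + 3*y - 4) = (y - 4)*(y - 3)*(y - 1)*(y + 4)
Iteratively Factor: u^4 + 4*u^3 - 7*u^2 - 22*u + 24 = (u + 3)*(u^3 + u^2 - 10*u + 8) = (u - 2)*(u + 3)*(u^2 + 3*u - 4) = (u - 2)*(u - 1)*(u + 3)*(u + 4)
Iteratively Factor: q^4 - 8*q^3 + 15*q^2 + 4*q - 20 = (q - 2)*(q^3 - 6*q^2 + 3*q + 10) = (q - 5)*(q - 2)*(q^2 - q - 2) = (q - 5)*(q - 2)^2*(q + 1)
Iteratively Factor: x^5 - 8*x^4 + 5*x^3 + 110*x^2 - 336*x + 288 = (x - 4)*(x^4 - 4*x^3 - 11*x^2 + 66*x - 72) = (x - 4)*(x - 2)*(x^3 - 2*x^2 - 15*x + 36) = (x - 4)*(x - 3)*(x - 2)*(x^2 + x - 12) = (x - 4)*(x - 3)^2*(x - 2)*(x + 4)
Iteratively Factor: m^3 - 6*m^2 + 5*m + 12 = (m - 3)*(m^2 - 3*m - 4) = (m - 3)*(m + 1)*(m - 4)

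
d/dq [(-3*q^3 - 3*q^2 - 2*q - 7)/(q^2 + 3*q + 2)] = (-3*q^4 - 18*q^3 - 25*q^2 + 2*q + 17)/(q^4 + 6*q^3 + 13*q^2 + 12*q + 4)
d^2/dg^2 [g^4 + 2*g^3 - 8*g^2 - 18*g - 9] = 12*g^2 + 12*g - 16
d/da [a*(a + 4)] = 2*a + 4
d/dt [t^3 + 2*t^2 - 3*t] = 3*t^2 + 4*t - 3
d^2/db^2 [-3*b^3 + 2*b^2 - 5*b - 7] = 4 - 18*b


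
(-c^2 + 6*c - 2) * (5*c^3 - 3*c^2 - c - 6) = -5*c^5 + 33*c^4 - 27*c^3 + 6*c^2 - 34*c + 12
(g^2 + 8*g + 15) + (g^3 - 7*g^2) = g^3 - 6*g^2 + 8*g + 15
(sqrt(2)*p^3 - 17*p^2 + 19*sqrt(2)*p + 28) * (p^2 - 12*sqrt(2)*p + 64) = sqrt(2)*p^5 - 41*p^4 + 287*sqrt(2)*p^3 - 1516*p^2 + 880*sqrt(2)*p + 1792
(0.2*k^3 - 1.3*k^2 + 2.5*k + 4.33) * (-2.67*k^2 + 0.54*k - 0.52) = -0.534*k^5 + 3.579*k^4 - 7.481*k^3 - 9.5351*k^2 + 1.0382*k - 2.2516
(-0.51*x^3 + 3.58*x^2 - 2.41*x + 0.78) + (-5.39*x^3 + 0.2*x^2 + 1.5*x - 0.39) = -5.9*x^3 + 3.78*x^2 - 0.91*x + 0.39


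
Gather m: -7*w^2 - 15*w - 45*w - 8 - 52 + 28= -7*w^2 - 60*w - 32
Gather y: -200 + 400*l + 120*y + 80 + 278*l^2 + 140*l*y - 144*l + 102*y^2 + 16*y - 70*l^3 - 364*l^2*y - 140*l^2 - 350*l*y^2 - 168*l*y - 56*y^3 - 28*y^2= -70*l^3 + 138*l^2 + 256*l - 56*y^3 + y^2*(74 - 350*l) + y*(-364*l^2 - 28*l + 136) - 120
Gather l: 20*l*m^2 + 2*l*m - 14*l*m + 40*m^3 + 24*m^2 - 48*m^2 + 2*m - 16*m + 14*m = l*(20*m^2 - 12*m) + 40*m^3 - 24*m^2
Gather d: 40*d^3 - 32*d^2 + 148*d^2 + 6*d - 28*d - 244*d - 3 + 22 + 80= 40*d^3 + 116*d^2 - 266*d + 99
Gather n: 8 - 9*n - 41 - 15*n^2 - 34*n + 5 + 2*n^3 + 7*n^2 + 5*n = 2*n^3 - 8*n^2 - 38*n - 28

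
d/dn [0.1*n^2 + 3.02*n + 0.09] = 0.2*n + 3.02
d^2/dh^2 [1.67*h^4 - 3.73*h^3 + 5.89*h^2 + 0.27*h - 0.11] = 20.04*h^2 - 22.38*h + 11.78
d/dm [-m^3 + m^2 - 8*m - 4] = -3*m^2 + 2*m - 8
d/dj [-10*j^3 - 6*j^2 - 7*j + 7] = -30*j^2 - 12*j - 7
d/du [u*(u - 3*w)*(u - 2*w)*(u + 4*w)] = 4*u^3 - 3*u^2*w - 28*u*w^2 + 24*w^3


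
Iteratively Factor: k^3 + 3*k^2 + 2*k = (k + 2)*(k^2 + k) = k*(k + 2)*(k + 1)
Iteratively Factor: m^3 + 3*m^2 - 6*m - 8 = (m + 1)*(m^2 + 2*m - 8) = (m - 2)*(m + 1)*(m + 4)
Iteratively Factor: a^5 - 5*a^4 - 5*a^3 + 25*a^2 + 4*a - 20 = (a - 1)*(a^4 - 4*a^3 - 9*a^2 + 16*a + 20) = (a - 2)*(a - 1)*(a^3 - 2*a^2 - 13*a - 10) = (a - 2)*(a - 1)*(a + 2)*(a^2 - 4*a - 5) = (a - 5)*(a - 2)*(a - 1)*(a + 2)*(a + 1)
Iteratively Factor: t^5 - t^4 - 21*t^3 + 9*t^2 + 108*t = (t)*(t^4 - t^3 - 21*t^2 + 9*t + 108) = t*(t + 3)*(t^3 - 4*t^2 - 9*t + 36) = t*(t - 3)*(t + 3)*(t^2 - t - 12) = t*(t - 4)*(t - 3)*(t + 3)*(t + 3)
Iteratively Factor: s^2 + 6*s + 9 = (s + 3)*(s + 3)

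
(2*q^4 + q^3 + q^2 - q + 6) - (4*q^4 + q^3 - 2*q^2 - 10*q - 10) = -2*q^4 + 3*q^2 + 9*q + 16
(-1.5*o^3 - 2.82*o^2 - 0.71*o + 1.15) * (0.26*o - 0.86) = -0.39*o^4 + 0.5568*o^3 + 2.2406*o^2 + 0.9096*o - 0.989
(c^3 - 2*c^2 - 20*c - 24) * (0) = 0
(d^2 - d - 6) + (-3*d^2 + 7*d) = -2*d^2 + 6*d - 6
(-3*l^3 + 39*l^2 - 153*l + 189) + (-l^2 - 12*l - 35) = -3*l^3 + 38*l^2 - 165*l + 154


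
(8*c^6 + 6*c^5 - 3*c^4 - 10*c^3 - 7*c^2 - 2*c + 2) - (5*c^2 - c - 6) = 8*c^6 + 6*c^5 - 3*c^4 - 10*c^3 - 12*c^2 - c + 8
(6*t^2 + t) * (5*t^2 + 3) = 30*t^4 + 5*t^3 + 18*t^2 + 3*t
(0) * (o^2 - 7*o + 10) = 0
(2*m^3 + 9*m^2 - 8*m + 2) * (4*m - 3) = 8*m^4 + 30*m^3 - 59*m^2 + 32*m - 6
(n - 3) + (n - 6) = 2*n - 9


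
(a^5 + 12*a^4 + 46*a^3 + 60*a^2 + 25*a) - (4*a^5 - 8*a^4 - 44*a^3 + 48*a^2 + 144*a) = -3*a^5 + 20*a^4 + 90*a^3 + 12*a^2 - 119*a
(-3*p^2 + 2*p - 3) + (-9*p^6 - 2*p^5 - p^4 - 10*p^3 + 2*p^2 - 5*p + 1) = -9*p^6 - 2*p^5 - p^4 - 10*p^3 - p^2 - 3*p - 2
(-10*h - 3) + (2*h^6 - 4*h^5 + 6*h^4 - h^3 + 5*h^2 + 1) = 2*h^6 - 4*h^5 + 6*h^4 - h^3 + 5*h^2 - 10*h - 2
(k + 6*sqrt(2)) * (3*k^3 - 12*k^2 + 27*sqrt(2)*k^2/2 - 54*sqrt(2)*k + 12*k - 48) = 3*k^4 - 12*k^3 + 63*sqrt(2)*k^3/2 - 126*sqrt(2)*k^2 + 174*k^2 - 696*k + 72*sqrt(2)*k - 288*sqrt(2)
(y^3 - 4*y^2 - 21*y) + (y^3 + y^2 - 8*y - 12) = 2*y^3 - 3*y^2 - 29*y - 12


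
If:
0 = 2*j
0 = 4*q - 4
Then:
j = 0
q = 1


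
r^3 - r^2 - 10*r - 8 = (r - 4)*(r + 1)*(r + 2)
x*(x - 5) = x^2 - 5*x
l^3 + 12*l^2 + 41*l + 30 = (l + 1)*(l + 5)*(l + 6)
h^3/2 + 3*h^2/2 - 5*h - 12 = (h/2 + 1)*(h - 3)*(h + 4)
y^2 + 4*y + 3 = (y + 1)*(y + 3)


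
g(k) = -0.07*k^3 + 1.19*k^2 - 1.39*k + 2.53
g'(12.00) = -3.07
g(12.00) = 36.25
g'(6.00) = 5.33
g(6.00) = 21.91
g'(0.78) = 0.34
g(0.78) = 2.14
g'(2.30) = 2.97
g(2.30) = 4.78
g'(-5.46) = -20.65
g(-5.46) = 56.99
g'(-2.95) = -10.24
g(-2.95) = 18.78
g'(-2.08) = -7.25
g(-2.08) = 11.20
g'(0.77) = 0.32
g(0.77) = 2.13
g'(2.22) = 2.86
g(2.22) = 4.54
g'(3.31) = 4.19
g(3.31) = 8.43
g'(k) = -0.21*k^2 + 2.38*k - 1.39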